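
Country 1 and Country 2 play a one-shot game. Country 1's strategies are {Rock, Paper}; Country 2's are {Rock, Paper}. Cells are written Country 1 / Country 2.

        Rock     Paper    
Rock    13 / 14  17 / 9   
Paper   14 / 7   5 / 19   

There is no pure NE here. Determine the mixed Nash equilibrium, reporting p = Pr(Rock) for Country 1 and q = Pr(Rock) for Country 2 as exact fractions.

p = 12/17, q = 12/13

Each player's mixing probability is pinned down by making the *other* player indifferent.
Country 2 indifferent between Rock and Paper: p·14 + (1−p)·7 = p·9 + (1−p)·19 ⟹ 7 + 7p = 19 + (-10)p ⟹ p = 12/17.
Country 1 indifferent between Rock and Paper: q·13 + (1−q)·17 = q·14 + (1−q)·5 ⟹ 17 + (-4)q = 5 + 9q ⟹ q = 12/13.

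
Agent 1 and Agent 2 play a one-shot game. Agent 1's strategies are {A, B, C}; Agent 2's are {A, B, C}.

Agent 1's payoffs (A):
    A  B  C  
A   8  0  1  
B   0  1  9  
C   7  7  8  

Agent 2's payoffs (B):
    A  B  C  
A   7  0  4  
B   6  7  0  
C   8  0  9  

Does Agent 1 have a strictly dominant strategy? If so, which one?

None

A strategy is strictly dominant if it gives Agent 1 a strictly higher payoff than every other strategy, against every choice by the opponent.
A is not dominant: against B, B gives 1 > 0.
B is not dominant: against A, A gives 8 > 0.
C is not dominant: against A, A gives 8 > 7.
No single strategy is best against every opponent action.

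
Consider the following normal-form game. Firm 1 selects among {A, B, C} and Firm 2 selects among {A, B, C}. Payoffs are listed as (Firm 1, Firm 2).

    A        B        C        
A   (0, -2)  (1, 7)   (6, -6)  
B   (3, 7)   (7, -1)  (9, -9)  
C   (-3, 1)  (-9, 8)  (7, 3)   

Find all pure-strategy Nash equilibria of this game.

(B, A)

Find each player's best response to every opponent strategy; NE are the intersections.
Firm 1's best responses — vs A: B (payoff 3); vs B: B (payoff 7); vs C: B (payoff 9).
Firm 2's best responses — vs A: B (payoff 7); vs B: A (payoff 7); vs C: B (payoff 8).
The only mutual best response is (B, A); neither player gains by switching there.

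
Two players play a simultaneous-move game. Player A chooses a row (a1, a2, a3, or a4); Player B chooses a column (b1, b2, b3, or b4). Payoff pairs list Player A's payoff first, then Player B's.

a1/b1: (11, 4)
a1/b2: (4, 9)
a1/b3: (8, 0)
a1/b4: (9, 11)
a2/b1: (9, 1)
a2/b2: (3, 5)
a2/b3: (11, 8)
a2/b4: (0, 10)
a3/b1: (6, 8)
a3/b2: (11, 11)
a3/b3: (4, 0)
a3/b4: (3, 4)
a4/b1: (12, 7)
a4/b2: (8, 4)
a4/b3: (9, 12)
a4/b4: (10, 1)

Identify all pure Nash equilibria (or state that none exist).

(a3, b2)

Check mutual best responses: a cell is a NE iff neither player can gain by unilaterally deviating.
Player A's best responses — vs b1: a4 (payoff 12); vs b2: a3 (payoff 11); vs b3: a2 (payoff 11); vs b4: a4 (payoff 10).
Player B's best responses — vs a1: b4 (payoff 11); vs a2: b4 (payoff 10); vs a3: b2 (payoff 11); vs a4: b3 (payoff 12).
The only mutual best response is (a3, b2); neither player gains by switching there.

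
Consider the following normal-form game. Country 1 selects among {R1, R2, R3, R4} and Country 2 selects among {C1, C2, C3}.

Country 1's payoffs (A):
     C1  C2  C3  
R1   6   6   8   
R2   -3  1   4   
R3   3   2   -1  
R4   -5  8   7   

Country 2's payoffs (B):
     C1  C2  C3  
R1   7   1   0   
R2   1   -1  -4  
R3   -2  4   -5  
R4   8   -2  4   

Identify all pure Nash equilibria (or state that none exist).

(R1, C1)

Find each player's best response to every opponent strategy; NE are the intersections.
Country 1's best responses — vs C1: R1 (payoff 6); vs C2: R4 (payoff 8); vs C3: R1 (payoff 8).
Country 2's best responses — vs R1: C1 (payoff 7); vs R2: C1 (payoff 1); vs R3: C2 (payoff 4); vs R4: C1 (payoff 8).
The only mutual best response is (R1, C1); neither player gains by switching there.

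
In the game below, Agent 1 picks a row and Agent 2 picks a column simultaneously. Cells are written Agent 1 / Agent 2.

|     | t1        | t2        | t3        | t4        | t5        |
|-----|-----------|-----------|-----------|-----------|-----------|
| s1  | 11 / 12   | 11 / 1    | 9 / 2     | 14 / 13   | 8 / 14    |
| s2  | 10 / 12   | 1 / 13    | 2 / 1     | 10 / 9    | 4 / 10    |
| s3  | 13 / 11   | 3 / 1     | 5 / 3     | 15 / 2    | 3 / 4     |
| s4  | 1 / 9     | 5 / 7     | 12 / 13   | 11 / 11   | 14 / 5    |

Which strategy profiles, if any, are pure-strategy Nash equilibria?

(s3, t1) and (s4, t3)

A profile is a Nash equilibrium when each player is best-responding to the other.
Agent 1's best responses — vs t1: s3 (payoff 13); vs t2: s1 (payoff 11); vs t3: s4 (payoff 12); vs t4: s3 (payoff 15); vs t5: s4 (payoff 14).
Agent 2's best responses — vs s1: t5 (payoff 14); vs s2: t2 (payoff 13); vs s3: t1 (payoff 11); vs s4: t3 (payoff 13).
Mutual best responses occur at (s3, t1) and (s4, t3); at each, neither player gains by switching.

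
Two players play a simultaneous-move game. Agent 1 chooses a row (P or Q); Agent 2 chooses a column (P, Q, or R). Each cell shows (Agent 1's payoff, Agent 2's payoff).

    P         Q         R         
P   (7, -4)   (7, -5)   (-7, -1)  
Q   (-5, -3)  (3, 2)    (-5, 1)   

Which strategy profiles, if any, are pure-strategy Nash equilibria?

A profile is a Nash equilibrium when each player is best-responding to the other.
Agent 1's best responses — vs P: P (payoff 7); vs Q: P (payoff 7); vs R: Q (payoff -5).
Agent 2's best responses — vs P: R (payoff -1); vs Q: Q (payoff 2).
No cell has both players best-responding. For instance, Agent 1's best reply to R is Q, but against Q Agent 2 prefers Q over R.

There is no pure-strategy Nash equilibrium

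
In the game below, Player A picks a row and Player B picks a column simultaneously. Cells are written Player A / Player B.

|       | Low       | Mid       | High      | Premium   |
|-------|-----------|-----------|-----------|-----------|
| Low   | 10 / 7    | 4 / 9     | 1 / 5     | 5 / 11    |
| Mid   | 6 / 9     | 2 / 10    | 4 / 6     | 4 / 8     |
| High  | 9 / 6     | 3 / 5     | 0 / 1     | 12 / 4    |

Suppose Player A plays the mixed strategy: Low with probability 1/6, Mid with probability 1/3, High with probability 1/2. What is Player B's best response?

Compute Player B's expected payoff from each pure strategy against the given mix.
Low: (1/6)·7 + (1/3)·9 + (1/2)·6 = 43/6
Mid: (1/6)·9 + (1/3)·10 + (1/2)·5 = 22/3
High: (1/6)·5 + (1/3)·6 + (1/2)·1 = 10/3
Premium: (1/6)·11 + (1/3)·8 + (1/2)·4 = 13/2
Highest expected payoff is 22/3, from Mid.

Mid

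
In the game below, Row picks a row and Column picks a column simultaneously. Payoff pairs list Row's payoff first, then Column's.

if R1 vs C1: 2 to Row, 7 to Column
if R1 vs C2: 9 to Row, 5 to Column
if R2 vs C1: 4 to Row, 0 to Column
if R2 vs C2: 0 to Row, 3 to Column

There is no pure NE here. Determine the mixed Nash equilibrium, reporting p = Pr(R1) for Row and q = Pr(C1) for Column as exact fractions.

Each player's mixing probability is pinned down by making the *other* player indifferent.
Column indifferent between C1 and C2: p·7 + (1−p)·0 = p·5 + (1−p)·3 ⟹ 0 + 7p = 3 + 2p ⟹ p = 3/5.
Row indifferent between R1 and R2: q·2 + (1−q)·9 = q·4 + (1−q)·0 ⟹ 9 + (-7)q = 0 + 4q ⟹ q = 9/11.

p = 3/5, q = 9/11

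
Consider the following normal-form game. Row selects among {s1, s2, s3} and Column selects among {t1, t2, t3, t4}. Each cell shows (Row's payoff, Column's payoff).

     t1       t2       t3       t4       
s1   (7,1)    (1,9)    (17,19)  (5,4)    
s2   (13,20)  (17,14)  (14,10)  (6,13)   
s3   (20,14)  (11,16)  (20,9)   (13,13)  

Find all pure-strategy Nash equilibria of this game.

Check mutual best responses: a cell is a NE iff neither player can gain by unilaterally deviating.
Row's best responses — vs t1: s3 (payoff 20); vs t2: s2 (payoff 17); vs t3: s3 (payoff 20); vs t4: s3 (payoff 13).
Column's best responses — vs s1: t3 (payoff 19); vs s2: t1 (payoff 20); vs s3: t2 (payoff 16).
No cell has both players best-responding. For instance, Row's best reply to t2 is s2, but against s2 Column prefers t1 over t2.

No pure-strategy Nash equilibrium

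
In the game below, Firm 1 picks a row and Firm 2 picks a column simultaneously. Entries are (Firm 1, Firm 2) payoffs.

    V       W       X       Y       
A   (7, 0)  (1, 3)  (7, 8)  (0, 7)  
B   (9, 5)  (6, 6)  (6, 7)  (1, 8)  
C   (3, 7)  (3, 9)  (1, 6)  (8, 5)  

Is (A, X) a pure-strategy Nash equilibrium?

Yes

Holding Firm 2 at X: Firm 1 gets 7 from A, versus 6 from B, 1 from C. No profitable deviation for Firm 1.
Holding Firm 1 at A: Firm 2 gets 8 from X, versus 0 from V, 3 from W, 7 from Y. No profitable deviation for Firm 2 either.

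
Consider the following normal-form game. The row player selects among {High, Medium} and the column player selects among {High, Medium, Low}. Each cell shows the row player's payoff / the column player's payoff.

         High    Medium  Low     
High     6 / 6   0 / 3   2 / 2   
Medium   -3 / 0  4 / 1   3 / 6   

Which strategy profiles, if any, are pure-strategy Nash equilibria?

(High, High) and (Medium, Low)

A profile is a Nash equilibrium when each player is best-responding to the other.
The row player's best responses — vs High: High (payoff 6); vs Medium: Medium (payoff 4); vs Low: Medium (payoff 3).
The column player's best responses — vs High: High (payoff 6); vs Medium: Low (payoff 6).
Mutual best responses occur at (High, High) and (Medium, Low); at each, neither player gains by switching.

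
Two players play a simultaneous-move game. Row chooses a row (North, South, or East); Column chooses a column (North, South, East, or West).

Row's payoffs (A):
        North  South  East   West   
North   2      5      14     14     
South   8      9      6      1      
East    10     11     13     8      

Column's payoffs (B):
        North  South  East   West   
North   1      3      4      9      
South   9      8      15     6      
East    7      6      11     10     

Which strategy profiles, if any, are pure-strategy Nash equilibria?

Check mutual best responses: a cell is a NE iff neither player can gain by unilaterally deviating.
Row's best responses — vs North: East (payoff 10); vs South: East (payoff 11); vs East: North (payoff 14); vs West: North (payoff 14).
Column's best responses — vs North: West (payoff 9); vs South: East (payoff 15); vs East: East (payoff 11).
The only mutual best response is (North, West); neither player gains by switching there.

(North, West)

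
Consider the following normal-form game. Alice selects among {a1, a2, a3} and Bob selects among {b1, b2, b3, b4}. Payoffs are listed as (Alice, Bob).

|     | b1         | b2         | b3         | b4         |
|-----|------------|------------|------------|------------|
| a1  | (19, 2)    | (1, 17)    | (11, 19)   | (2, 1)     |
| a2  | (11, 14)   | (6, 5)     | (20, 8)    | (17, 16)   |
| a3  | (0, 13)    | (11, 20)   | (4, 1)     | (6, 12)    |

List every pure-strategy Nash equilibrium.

(a2, b4) and (a3, b2)

Find each player's best response to every opponent strategy; NE are the intersections.
Alice's best responses — vs b1: a1 (payoff 19); vs b2: a3 (payoff 11); vs b3: a2 (payoff 20); vs b4: a2 (payoff 17).
Bob's best responses — vs a1: b3 (payoff 19); vs a2: b4 (payoff 16); vs a3: b2 (payoff 20).
Mutual best responses occur at (a2, b4) and (a3, b2); at each, neither player gains by switching.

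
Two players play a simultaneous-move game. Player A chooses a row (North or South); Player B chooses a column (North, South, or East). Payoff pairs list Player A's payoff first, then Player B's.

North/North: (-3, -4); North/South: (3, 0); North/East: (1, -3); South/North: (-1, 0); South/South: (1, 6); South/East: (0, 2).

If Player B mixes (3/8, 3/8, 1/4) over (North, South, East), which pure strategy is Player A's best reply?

North

Compute Player A's expected payoff from each pure strategy against the given mix.
North: (3/8)·(-3) + (3/8)·3 + (1/4)·1 = 1/4
South: (3/8)·(-1) + (3/8)·1 + (1/4)·0 = 0
Highest expected payoff is 1/4, from North.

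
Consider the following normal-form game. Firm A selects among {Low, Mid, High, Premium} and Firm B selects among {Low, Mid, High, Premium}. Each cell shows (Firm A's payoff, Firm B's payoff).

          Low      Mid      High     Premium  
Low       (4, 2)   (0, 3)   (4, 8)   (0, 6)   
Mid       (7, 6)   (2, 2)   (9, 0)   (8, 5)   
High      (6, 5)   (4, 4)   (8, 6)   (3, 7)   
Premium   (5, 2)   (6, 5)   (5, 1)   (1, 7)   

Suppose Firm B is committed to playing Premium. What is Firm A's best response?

With Firm B fixed at Premium, Firm A's payoffs are: Low → 0, Mid → 8, High → 3, Premium → 1.
The maximum is 8, achieved by Mid.

Mid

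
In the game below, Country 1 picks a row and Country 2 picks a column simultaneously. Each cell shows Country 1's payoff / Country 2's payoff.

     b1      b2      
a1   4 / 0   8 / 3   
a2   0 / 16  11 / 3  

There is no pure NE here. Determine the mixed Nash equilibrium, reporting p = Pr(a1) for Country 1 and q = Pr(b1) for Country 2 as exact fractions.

In a mixed NE each player is indifferent between their pure strategies, so the opponent's mix sets the indifference.
Country 2 indifferent between b1 and b2: p·0 + (1−p)·16 = p·3 + (1−p)·3 ⟹ 16 + (-16)p = 3 + 0p ⟹ p = 13/16.
Country 1 indifferent between a1 and a2: q·4 + (1−q)·8 = q·0 + (1−q)·11 ⟹ 8 + (-4)q = 11 + (-11)q ⟹ q = 3/7.

p = 13/16, q = 3/7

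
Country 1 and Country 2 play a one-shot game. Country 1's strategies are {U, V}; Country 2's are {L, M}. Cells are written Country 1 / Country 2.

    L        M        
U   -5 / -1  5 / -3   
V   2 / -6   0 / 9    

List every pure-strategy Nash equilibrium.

Check mutual best responses: a cell is a NE iff neither player can gain by unilaterally deviating.
Country 1's best responses — vs L: V (payoff 2); vs M: U (payoff 5).
Country 2's best responses — vs U: L (payoff -1); vs V: M (payoff 9).
No cell has both players best-responding. For instance, Country 1's best reply to L is V, but against V Country 2 prefers M over L.

None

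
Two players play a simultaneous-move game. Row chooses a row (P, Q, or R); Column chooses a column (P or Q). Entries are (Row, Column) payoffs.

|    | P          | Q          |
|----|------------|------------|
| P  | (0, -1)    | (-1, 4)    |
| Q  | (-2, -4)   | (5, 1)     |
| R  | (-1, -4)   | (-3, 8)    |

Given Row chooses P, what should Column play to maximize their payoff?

Q

With Row fixed at P, Column's payoffs are: P → -1, Q → 4.
The maximum is 4, achieved by Q.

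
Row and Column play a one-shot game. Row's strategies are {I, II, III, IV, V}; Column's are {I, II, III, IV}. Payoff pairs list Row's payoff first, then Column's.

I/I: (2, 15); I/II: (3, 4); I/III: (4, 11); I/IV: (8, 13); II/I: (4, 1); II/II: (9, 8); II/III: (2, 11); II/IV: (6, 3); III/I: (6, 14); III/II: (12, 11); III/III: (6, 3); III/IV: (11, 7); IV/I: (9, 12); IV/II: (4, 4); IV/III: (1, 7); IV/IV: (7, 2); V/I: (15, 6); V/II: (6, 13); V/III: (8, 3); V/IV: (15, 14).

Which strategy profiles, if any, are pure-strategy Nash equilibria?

Check mutual best responses: a cell is a NE iff neither player can gain by unilaterally deviating.
Row's best responses — vs I: V (payoff 15); vs II: III (payoff 12); vs III: V (payoff 8); vs IV: V (payoff 15).
Column's best responses — vs I: I (payoff 15); vs II: III (payoff 11); vs III: I (payoff 14); vs IV: I (payoff 12); vs V: IV (payoff 14).
The only mutual best response is (V, IV); neither player gains by switching there.

(V, IV)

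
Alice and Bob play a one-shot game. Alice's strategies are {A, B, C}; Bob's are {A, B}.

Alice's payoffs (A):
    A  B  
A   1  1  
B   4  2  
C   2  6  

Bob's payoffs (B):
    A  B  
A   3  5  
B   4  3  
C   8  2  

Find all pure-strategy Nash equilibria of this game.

Check mutual best responses: a cell is a NE iff neither player can gain by unilaterally deviating.
Alice's best responses — vs A: B (payoff 4); vs B: C (payoff 6).
Bob's best responses — vs A: B (payoff 5); vs B: A (payoff 4); vs C: A (payoff 8).
The only mutual best response is (B, A); neither player gains by switching there.

(B, A)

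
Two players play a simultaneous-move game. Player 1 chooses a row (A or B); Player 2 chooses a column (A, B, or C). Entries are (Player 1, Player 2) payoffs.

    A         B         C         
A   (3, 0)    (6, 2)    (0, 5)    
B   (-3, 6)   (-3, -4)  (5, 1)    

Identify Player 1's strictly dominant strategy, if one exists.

A strategy is strictly dominant if it gives Player 1 a strictly higher payoff than every other strategy, against every choice by the opponent.
A is not dominant: against C, B gives 5 > 0.
B is not dominant: against A, A gives 3 > -3.
No single strategy is best against every opponent action.

None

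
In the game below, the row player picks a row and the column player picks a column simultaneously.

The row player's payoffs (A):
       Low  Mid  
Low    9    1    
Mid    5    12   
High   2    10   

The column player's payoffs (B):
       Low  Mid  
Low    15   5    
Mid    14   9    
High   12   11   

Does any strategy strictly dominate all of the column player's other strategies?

A strategy is strictly dominant if it gives the column player a strictly higher payoff than every other strategy, against every choice by the opponent.
Low strictly dominates: vs Low: 15 > 5; vs Mid: 14 > 9; vs High: 12 > 11.

Low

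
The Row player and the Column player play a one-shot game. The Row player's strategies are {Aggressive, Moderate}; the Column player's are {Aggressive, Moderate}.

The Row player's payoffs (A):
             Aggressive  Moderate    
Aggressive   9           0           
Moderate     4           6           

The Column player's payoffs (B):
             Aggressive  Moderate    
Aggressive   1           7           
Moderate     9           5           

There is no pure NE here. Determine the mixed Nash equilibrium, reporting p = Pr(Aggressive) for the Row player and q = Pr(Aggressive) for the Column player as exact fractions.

p = 2/5, q = 6/11

In a mixed NE each player is indifferent between their pure strategies, so the opponent's mix sets the indifference.
The Column player indifferent between Aggressive and Moderate: p·1 + (1−p)·9 = p·7 + (1−p)·5 ⟹ 9 + (-8)p = 5 + 2p ⟹ p = 2/5.
The Row player indifferent between Aggressive and Moderate: q·9 + (1−q)·0 = q·4 + (1−q)·6 ⟹ 0 + 9q = 6 + (-2)q ⟹ q = 6/11.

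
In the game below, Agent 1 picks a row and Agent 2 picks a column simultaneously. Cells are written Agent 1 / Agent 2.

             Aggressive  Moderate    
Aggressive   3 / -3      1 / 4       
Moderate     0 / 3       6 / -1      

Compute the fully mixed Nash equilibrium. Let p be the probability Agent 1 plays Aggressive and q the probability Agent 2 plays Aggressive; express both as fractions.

Each player's mixing probability is pinned down by making the *other* player indifferent.
Agent 2 indifferent between Aggressive and Moderate: p·(-3) + (1−p)·3 = p·4 + (1−p)·(-1) ⟹ 3 + (-6)p = (-1) + 5p ⟹ p = 4/11.
Agent 1 indifferent between Aggressive and Moderate: q·3 + (1−q)·1 = q·0 + (1−q)·6 ⟹ 1 + 2q = 6 + (-6)q ⟹ q = 5/8.

p = 4/11, q = 5/8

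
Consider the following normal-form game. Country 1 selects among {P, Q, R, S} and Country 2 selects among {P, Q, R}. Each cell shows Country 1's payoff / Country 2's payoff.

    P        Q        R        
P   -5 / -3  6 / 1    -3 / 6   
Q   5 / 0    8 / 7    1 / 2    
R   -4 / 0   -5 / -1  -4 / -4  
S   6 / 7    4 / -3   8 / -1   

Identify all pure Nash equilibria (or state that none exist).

(Q, Q) and (S, P)

Check mutual best responses: a cell is a NE iff neither player can gain by unilaterally deviating.
Country 1's best responses — vs P: S (payoff 6); vs Q: Q (payoff 8); vs R: S (payoff 8).
Country 2's best responses — vs P: R (payoff 6); vs Q: Q (payoff 7); vs R: P (payoff 0); vs S: P (payoff 7).
Mutual best responses occur at (Q, Q) and (S, P); at each, neither player gains by switching.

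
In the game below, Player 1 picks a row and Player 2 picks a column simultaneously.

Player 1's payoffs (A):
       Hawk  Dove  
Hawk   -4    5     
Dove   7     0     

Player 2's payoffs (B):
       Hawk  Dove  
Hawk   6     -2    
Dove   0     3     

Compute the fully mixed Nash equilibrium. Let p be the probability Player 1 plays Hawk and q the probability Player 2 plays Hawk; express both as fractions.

Each player's mixing probability is pinned down by making the *other* player indifferent.
Player 2 indifferent between Hawk and Dove: p·6 + (1−p)·0 = p·(-2) + (1−p)·3 ⟹ 0 + 6p = 3 + (-5)p ⟹ p = 3/11.
Player 1 indifferent between Hawk and Dove: q·(-4) + (1−q)·5 = q·7 + (1−q)·0 ⟹ 5 + (-9)q = 0 + 7q ⟹ q = 5/16.

p = 3/11, q = 5/16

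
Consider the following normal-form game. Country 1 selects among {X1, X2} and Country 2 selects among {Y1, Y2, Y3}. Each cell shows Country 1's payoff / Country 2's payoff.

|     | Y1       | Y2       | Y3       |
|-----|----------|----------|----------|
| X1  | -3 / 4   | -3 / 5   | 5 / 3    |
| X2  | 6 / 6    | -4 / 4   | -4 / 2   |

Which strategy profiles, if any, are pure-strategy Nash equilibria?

Find each player's best response to every opponent strategy; NE are the intersections.
Country 1's best responses — vs Y1: X2 (payoff 6); vs Y2: X1 (payoff -3); vs Y3: X1 (payoff 5).
Country 2's best responses — vs X1: Y2 (payoff 5); vs X2: Y1 (payoff 6).
Mutual best responses occur at (X1, Y2) and (X2, Y1); at each, neither player gains by switching.

(X1, Y2) and (X2, Y1)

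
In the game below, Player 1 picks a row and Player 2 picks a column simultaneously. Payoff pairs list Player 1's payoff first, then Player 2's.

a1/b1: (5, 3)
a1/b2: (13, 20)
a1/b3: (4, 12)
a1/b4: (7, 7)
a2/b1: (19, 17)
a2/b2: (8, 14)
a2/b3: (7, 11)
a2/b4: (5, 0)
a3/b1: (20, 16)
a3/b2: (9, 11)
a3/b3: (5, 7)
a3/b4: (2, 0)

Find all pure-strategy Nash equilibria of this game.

Check mutual best responses: a cell is a NE iff neither player can gain by unilaterally deviating.
Player 1's best responses — vs b1: a3 (payoff 20); vs b2: a1 (payoff 13); vs b3: a2 (payoff 7); vs b4: a1 (payoff 7).
Player 2's best responses — vs a1: b2 (payoff 20); vs a2: b1 (payoff 17); vs a3: b1 (payoff 16).
Mutual best responses occur at (a1, b2) and (a3, b1); at each, neither player gains by switching.

(a1, b2) and (a3, b1)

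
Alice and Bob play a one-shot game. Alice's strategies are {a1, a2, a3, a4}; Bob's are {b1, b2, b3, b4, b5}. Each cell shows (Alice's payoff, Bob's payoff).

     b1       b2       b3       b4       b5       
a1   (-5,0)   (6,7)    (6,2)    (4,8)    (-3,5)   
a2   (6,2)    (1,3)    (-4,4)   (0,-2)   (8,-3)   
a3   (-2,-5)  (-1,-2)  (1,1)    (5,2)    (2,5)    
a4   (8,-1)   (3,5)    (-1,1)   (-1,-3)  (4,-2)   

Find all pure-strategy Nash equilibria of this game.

Find each player's best response to every opponent strategy; NE are the intersections.
Alice's best responses — vs b1: a4 (payoff 8); vs b2: a1 (payoff 6); vs b3: a1 (payoff 6); vs b4: a3 (payoff 5); vs b5: a2 (payoff 8).
Bob's best responses — vs a1: b4 (payoff 8); vs a2: b3 (payoff 4); vs a3: b5 (payoff 5); vs a4: b2 (payoff 5).
No cell has both players best-responding. For instance, Alice's best reply to b3 is a1, but against a1 Bob prefers b4 over b3.

None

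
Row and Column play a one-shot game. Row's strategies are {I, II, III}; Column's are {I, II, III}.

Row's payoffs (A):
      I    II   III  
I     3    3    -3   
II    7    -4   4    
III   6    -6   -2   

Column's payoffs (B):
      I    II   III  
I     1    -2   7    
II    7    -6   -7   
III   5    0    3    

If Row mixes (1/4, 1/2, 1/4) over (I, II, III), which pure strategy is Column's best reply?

I

Compute Column's expected payoff from each pure strategy against the given mix.
I: (1/4)·1 + (1/2)·7 + (1/4)·5 = 5
II: (1/4)·(-2) + (1/2)·(-6) + (1/4)·0 = -7/2
III: (1/4)·7 + (1/2)·(-7) + (1/4)·3 = -1
Highest expected payoff is 5, from I.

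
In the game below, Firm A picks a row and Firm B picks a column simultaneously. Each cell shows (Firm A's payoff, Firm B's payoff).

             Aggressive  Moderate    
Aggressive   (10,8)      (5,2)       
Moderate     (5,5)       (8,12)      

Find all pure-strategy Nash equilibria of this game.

(Aggressive, Aggressive) and (Moderate, Moderate)

Check mutual best responses: a cell is a NE iff neither player can gain by unilaterally deviating.
Firm A's best responses — vs Aggressive: Aggressive (payoff 10); vs Moderate: Moderate (payoff 8).
Firm B's best responses — vs Aggressive: Aggressive (payoff 8); vs Moderate: Moderate (payoff 12).
Mutual best responses occur at (Aggressive, Aggressive) and (Moderate, Moderate); at each, neither player gains by switching.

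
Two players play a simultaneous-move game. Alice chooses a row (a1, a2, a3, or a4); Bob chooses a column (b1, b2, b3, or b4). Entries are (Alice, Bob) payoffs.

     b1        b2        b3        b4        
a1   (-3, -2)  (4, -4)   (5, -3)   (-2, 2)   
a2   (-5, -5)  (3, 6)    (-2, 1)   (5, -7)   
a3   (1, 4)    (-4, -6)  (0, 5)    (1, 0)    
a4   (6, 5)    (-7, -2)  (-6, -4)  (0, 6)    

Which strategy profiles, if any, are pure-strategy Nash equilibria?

No pure-strategy Nash equilibrium

Find each player's best response to every opponent strategy; NE are the intersections.
Alice's best responses — vs b1: a4 (payoff 6); vs b2: a1 (payoff 4); vs b3: a1 (payoff 5); vs b4: a2 (payoff 5).
Bob's best responses — vs a1: b4 (payoff 2); vs a2: b2 (payoff 6); vs a3: b3 (payoff 5); vs a4: b4 (payoff 6).
No cell has both players best-responding. For instance, Alice's best reply to b2 is a1, but against a1 Bob prefers b4 over b2.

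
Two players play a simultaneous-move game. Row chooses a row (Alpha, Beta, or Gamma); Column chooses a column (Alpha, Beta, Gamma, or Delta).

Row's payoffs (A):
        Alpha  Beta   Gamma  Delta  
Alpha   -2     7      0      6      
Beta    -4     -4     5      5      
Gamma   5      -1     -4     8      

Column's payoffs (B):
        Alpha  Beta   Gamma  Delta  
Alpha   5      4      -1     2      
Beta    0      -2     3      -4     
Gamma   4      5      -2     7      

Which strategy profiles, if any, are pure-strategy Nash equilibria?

Find each player's best response to every opponent strategy; NE are the intersections.
Row's best responses — vs Alpha: Gamma (payoff 5); vs Beta: Alpha (payoff 7); vs Gamma: Beta (payoff 5); vs Delta: Gamma (payoff 8).
Column's best responses — vs Alpha: Alpha (payoff 5); vs Beta: Gamma (payoff 3); vs Gamma: Delta (payoff 7).
Mutual best responses occur at (Beta, Gamma) and (Gamma, Delta); at each, neither player gains by switching.

(Beta, Gamma) and (Gamma, Delta)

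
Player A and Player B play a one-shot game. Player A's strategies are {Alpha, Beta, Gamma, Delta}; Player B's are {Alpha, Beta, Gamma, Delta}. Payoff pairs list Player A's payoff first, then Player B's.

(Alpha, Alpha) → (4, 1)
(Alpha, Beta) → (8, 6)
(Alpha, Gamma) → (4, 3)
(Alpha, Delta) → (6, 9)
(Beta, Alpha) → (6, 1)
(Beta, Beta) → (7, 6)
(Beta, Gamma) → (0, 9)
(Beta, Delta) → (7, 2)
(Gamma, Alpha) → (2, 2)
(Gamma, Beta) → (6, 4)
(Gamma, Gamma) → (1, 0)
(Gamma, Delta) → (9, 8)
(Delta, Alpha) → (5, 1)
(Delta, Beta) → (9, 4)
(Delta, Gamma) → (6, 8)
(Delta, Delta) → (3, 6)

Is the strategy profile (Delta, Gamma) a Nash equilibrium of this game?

Holding Player B at Gamma: Player A gets 6 from Delta, versus 4 from Alpha, 0 from Beta, 1 from Gamma. No profitable deviation for Player A.
Holding Player A at Delta: Player B gets 8 from Gamma, versus 1 from Alpha, 4 from Beta, 6 from Delta. No profitable deviation for Player B either.

Yes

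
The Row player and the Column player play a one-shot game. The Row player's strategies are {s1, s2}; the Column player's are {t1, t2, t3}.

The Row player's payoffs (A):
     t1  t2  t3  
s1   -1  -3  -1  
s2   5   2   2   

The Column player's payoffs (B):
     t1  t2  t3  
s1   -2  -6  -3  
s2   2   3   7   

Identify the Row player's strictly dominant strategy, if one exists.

s2

A strategy is strictly dominant if it gives the Row player a strictly higher payoff than every other strategy, against every choice by the opponent.
s2 strictly dominates: vs t1: 5 > -1; vs t2: 2 > -3; vs t3: 2 > -1.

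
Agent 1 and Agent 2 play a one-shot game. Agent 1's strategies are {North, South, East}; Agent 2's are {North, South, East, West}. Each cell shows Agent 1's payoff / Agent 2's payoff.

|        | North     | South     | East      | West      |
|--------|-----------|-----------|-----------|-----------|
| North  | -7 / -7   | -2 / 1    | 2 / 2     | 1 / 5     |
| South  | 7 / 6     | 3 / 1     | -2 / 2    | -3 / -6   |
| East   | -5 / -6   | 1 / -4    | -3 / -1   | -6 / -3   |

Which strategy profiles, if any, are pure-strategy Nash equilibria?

(North, West) and (South, North)

Check mutual best responses: a cell is a NE iff neither player can gain by unilaterally deviating.
Agent 1's best responses — vs North: South (payoff 7); vs South: South (payoff 3); vs East: North (payoff 2); vs West: North (payoff 1).
Agent 2's best responses — vs North: West (payoff 5); vs South: North (payoff 6); vs East: East (payoff -1).
Mutual best responses occur at (North, West) and (South, North); at each, neither player gains by switching.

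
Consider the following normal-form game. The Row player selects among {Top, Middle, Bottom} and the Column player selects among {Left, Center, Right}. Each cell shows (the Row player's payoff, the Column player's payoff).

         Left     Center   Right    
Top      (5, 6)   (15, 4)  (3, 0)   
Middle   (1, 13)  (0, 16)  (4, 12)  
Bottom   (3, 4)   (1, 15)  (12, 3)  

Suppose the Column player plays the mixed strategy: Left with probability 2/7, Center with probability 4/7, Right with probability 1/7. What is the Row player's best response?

Compute the Row player's expected payoff from each pure strategy against the given mix.
Top: (2/7)·5 + (4/7)·15 + (1/7)·3 = 73/7
Middle: (2/7)·1 + (4/7)·0 + (1/7)·4 = 6/7
Bottom: (2/7)·3 + (4/7)·1 + (1/7)·12 = 22/7
Highest expected payoff is 73/7, from Top.

Top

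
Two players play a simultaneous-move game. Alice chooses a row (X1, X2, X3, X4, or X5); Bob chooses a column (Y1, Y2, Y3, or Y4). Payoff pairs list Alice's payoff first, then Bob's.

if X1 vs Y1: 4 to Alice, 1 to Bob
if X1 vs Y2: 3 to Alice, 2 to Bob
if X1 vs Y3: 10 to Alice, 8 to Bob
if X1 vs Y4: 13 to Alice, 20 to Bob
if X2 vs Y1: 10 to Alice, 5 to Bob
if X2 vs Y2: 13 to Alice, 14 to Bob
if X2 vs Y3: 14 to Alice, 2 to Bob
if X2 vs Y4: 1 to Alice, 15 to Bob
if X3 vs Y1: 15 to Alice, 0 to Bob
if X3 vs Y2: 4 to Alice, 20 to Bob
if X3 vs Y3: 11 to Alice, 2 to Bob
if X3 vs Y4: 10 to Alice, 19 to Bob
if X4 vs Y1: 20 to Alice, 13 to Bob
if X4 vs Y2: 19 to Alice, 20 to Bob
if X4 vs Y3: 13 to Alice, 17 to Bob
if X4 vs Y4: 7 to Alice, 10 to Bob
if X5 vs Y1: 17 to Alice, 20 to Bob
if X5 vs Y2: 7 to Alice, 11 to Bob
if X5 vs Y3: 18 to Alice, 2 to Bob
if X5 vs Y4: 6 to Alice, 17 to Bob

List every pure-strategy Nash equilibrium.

(X1, Y4) and (X4, Y2)

A profile is a Nash equilibrium when each player is best-responding to the other.
Alice's best responses — vs Y1: X4 (payoff 20); vs Y2: X4 (payoff 19); vs Y3: X5 (payoff 18); vs Y4: X1 (payoff 13).
Bob's best responses — vs X1: Y4 (payoff 20); vs X2: Y4 (payoff 15); vs X3: Y2 (payoff 20); vs X4: Y2 (payoff 20); vs X5: Y1 (payoff 20).
Mutual best responses occur at (X1, Y4) and (X4, Y2); at each, neither player gains by switching.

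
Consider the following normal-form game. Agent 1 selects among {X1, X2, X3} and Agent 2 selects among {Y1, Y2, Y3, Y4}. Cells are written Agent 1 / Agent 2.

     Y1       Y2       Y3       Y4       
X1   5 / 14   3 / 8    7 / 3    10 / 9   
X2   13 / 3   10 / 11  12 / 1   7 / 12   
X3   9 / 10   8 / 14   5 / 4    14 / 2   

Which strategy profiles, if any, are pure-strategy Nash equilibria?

Check mutual best responses: a cell is a NE iff neither player can gain by unilaterally deviating.
Agent 1's best responses — vs Y1: X2 (payoff 13); vs Y2: X2 (payoff 10); vs Y3: X2 (payoff 12); vs Y4: X3 (payoff 14).
Agent 2's best responses — vs X1: Y1 (payoff 14); vs X2: Y4 (payoff 12); vs X3: Y2 (payoff 14).
No cell has both players best-responding. For instance, Agent 1's best reply to Y4 is X3, but against X3 Agent 2 prefers Y2 over Y4.

No pure-strategy Nash equilibrium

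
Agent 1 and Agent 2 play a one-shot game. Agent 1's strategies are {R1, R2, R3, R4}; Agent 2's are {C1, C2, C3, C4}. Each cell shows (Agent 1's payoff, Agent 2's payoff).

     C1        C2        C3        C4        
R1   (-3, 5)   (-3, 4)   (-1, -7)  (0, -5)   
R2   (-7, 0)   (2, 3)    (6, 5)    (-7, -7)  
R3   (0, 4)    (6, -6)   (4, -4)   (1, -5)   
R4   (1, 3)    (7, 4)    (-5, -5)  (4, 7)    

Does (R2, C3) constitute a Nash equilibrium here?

Holding Agent 2 at C3: Agent 1 gets 6 from R2, versus -1 from R1, 4 from R3, -5 from R4. No profitable deviation for Agent 1.
Holding Agent 1 at R2: Agent 2 gets 5 from C3, versus 0 from C1, 3 from C2, -7 from C4. No profitable deviation for Agent 2 either.

Yes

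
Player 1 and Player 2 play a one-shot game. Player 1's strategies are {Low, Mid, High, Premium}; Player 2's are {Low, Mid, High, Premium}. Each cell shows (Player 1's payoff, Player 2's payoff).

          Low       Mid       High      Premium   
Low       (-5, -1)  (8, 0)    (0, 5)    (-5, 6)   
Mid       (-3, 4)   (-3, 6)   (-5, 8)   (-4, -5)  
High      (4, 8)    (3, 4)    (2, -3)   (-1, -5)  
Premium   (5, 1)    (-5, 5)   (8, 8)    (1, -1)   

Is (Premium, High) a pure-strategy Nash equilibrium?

Holding Player 2 at High: Player 1 gets 8 from Premium, versus 0 from Low, -5 from Mid, 2 from High. No profitable deviation for Player 1.
Holding Player 1 at Premium: Player 2 gets 8 from High, versus 1 from Low, 5 from Mid, -1 from Premium. No profitable deviation for Player 2 either.

Yes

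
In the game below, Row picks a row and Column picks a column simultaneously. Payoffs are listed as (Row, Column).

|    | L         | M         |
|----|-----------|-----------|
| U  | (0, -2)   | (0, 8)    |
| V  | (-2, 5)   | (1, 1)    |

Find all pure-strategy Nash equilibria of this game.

Check mutual best responses: a cell is a NE iff neither player can gain by unilaterally deviating.
Row's best responses — vs L: U (payoff 0); vs M: V (payoff 1).
Column's best responses — vs U: M (payoff 8); vs V: L (payoff 5).
No cell has both players best-responding. For instance, Row's best reply to M is V, but against V Column prefers L over M.

None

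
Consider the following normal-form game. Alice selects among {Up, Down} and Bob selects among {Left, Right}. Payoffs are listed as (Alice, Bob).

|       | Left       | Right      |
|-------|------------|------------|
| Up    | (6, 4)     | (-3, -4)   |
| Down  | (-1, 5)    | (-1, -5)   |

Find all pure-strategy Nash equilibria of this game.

Find each player's best response to every opponent strategy; NE are the intersections.
Alice's best responses — vs Left: Up (payoff 6); vs Right: Down (payoff -1).
Bob's best responses — vs Up: Left (payoff 4); vs Down: Left (payoff 5).
The only mutual best response is (Up, Left); neither player gains by switching there.

(Up, Left)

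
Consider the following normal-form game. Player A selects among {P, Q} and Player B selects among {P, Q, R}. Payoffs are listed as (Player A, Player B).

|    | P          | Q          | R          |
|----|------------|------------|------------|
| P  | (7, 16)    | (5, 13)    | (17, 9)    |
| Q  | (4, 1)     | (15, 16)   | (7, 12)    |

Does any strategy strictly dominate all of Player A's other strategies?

A strategy is strictly dominant if it gives Player A a strictly higher payoff than every other strategy, against every choice by the opponent.
P is not dominant: against Q, Q gives 15 > 5.
Q is not dominant: against P, P gives 7 > 4.
No single strategy is best against every opponent action.

None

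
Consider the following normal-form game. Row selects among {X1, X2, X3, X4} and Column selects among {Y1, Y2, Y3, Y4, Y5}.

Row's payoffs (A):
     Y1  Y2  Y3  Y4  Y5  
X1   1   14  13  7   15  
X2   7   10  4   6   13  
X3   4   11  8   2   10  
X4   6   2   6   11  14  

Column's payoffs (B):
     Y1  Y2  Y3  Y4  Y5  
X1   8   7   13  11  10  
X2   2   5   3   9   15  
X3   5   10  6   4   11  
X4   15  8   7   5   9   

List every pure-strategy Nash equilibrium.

(X1, Y3)

Find each player's best response to every opponent strategy; NE are the intersections.
Row's best responses — vs Y1: X2 (payoff 7); vs Y2: X1 (payoff 14); vs Y3: X1 (payoff 13); vs Y4: X4 (payoff 11); vs Y5: X1 (payoff 15).
Column's best responses — vs X1: Y3 (payoff 13); vs X2: Y5 (payoff 15); vs X3: Y5 (payoff 11); vs X4: Y1 (payoff 15).
The only mutual best response is (X1, Y3); neither player gains by switching there.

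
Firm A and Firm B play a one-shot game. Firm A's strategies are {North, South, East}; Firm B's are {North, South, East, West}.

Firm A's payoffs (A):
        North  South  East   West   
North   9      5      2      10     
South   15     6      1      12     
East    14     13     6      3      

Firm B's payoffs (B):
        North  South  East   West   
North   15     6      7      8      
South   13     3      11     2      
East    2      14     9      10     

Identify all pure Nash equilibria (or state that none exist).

(South, North) and (East, South)

Find each player's best response to every opponent strategy; NE are the intersections.
Firm A's best responses — vs North: South (payoff 15); vs South: East (payoff 13); vs East: East (payoff 6); vs West: South (payoff 12).
Firm B's best responses — vs North: North (payoff 15); vs South: North (payoff 13); vs East: South (payoff 14).
Mutual best responses occur at (South, North) and (East, South); at each, neither player gains by switching.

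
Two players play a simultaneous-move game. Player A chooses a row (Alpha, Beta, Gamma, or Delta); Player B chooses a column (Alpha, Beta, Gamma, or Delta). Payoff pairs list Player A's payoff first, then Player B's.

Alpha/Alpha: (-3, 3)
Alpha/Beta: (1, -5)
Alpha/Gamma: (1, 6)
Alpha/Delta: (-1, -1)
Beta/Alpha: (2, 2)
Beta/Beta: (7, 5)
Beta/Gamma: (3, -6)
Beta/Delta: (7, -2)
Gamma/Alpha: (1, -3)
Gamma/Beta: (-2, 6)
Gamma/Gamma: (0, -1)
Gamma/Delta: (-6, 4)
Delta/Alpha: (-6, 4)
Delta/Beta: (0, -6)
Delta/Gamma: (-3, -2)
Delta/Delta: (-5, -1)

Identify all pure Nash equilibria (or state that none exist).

Check mutual best responses: a cell is a NE iff neither player can gain by unilaterally deviating.
Player A's best responses — vs Alpha: Beta (payoff 2); vs Beta: Beta (payoff 7); vs Gamma: Beta (payoff 3); vs Delta: Beta (payoff 7).
Player B's best responses — vs Alpha: Gamma (payoff 6); vs Beta: Beta (payoff 5); vs Gamma: Beta (payoff 6); vs Delta: Alpha (payoff 4).
The only mutual best response is (Beta, Beta); neither player gains by switching there.

(Beta, Beta)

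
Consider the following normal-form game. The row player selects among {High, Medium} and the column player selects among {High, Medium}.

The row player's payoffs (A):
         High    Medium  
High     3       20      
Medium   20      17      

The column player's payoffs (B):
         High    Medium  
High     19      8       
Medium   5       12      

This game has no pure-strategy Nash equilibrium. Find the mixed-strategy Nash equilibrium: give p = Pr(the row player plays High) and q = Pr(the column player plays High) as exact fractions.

p = 7/18, q = 3/20

Each player's mixing probability is pinned down by making the *other* player indifferent.
The column player indifferent between High and Medium: p·19 + (1−p)·5 = p·8 + (1−p)·12 ⟹ 5 + 14p = 12 + (-4)p ⟹ p = 7/18.
The row player indifferent between High and Medium: q·3 + (1−q)·20 = q·20 + (1−q)·17 ⟹ 20 + (-17)q = 17 + 3q ⟹ q = 3/20.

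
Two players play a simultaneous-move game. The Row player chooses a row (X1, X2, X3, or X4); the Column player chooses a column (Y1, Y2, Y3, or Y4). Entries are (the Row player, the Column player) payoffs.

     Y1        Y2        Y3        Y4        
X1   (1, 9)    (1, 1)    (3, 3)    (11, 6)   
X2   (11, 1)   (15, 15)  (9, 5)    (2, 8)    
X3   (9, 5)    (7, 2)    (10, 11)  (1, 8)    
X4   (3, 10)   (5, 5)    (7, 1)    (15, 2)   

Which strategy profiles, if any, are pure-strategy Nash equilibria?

Find each player's best response to every opponent strategy; NE are the intersections.
The Row player's best responses — vs Y1: X2 (payoff 11); vs Y2: X2 (payoff 15); vs Y3: X3 (payoff 10); vs Y4: X4 (payoff 15).
The Column player's best responses — vs X1: Y1 (payoff 9); vs X2: Y2 (payoff 15); vs X3: Y3 (payoff 11); vs X4: Y1 (payoff 10).
Mutual best responses occur at (X2, Y2) and (X3, Y3); at each, neither player gains by switching.

(X2, Y2) and (X3, Y3)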